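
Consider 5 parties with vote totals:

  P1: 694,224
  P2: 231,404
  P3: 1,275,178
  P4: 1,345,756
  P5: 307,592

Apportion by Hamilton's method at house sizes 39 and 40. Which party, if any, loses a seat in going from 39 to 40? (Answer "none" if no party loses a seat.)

none

At 39 seats: P1 7, P2 2, P3 13, P4 14, P5 3.
At 40 seats: P1 7, P2 3, P3 13, P4 14, P5 3.
No party's allocation decreased.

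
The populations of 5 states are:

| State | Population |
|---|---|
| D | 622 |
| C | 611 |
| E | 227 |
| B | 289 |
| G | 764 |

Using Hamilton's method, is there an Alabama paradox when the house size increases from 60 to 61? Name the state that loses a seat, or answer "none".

none

At 60 seats: D 15, C 15, E 5, B 7, G 18.
At 61 seats: D 15, C 15, E 5, B 7, G 19.
No state's allocation decreased.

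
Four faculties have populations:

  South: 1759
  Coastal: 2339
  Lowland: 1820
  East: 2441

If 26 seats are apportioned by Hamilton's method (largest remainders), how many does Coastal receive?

7

Standard divisor: 8359 ÷ 26 ≈ 321.5.
Standard quotas: South 5.471, Coastal 7.275, Lowland 5.661, East 7.593.
Lower quotas: South 5, Coastal 7, Lowland 5, East 7 (sum 24, leaving 2 seats).
Remainders in descending order: Lowland 0.661, East 0.593, South 0.471, Coastal 0.275.
The surplus seats go to Lowland, East.
Coastal receives 7.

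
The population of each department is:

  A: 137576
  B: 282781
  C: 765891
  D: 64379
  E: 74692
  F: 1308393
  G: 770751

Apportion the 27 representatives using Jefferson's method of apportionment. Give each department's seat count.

A 1, B 2, C 6, D 0, E 0, F 11, G 7

Standard divisor 3404463/27 ≈ 126091.222; standard quotas: A 1.091, B 2.243, C 6.074, D 0.511, E 0.592, F 10.377, G 6.113.
Rounding down gives 1, 2, 6, 0, 0, 10, 6 = 25 seats, so the divisor must be adjusted.
With modified divisor 109760: modified quotas A 1.253, B 2.576, C 6.978, D 0.587, E 0.681, F 11.920, G 7.022.
Rounding down: A 1, B 2, C 6, D 0, E 0, F 11, G 7 (total 27).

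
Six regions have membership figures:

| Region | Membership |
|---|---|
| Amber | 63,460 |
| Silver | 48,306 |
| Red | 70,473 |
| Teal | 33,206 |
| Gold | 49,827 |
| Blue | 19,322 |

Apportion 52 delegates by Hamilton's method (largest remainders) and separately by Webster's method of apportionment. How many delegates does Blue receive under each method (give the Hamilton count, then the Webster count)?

3 and 4

Hamilton: Amber 12, Silver 9, Red 13, Teal 6, Gold 9, Blue 3.
Webster: Amber 11, Silver 9, Red 13, Teal 6, Gold 9, Blue 4.
Blue gets 3 under Hamilton and 4 under Webster.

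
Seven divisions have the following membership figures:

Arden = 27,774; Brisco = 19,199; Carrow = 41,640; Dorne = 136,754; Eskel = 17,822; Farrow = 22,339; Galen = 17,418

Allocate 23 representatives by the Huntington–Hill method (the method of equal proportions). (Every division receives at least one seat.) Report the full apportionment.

Arden 2; Brisco 2; Carrow 3; Dorne 11; Eskel 2; Farrow 2; Galen 1

With divisor 12459: modified quotas Arden 2.229, Brisco 1.541, Carrow 3.342, Dorne 10.976, Eskel 1.430, Farrow 1.793, Galen 1.398.
Geometric-mean thresholds: Arden √(2·3)=2.449, Brisco √(1·2)=1.414, Carrow √(3·4)=3.464, Dorne √(10·11)=10.488, Eskel √(1·2)=1.414, Farrow √(1·2)=1.414, Galen √(1·2)=1.414.
Each quota rounded against its threshold gives Arden 2, Brisco 2, Carrow 3, Dorne 11, Eskel 2, Farrow 2, Galen 1 (total 23).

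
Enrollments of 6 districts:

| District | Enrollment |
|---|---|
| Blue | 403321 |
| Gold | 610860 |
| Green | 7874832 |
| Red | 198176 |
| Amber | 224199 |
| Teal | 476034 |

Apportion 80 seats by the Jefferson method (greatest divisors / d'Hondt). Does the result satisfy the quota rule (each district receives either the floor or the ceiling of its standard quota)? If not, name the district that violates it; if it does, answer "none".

Standard quotas: Blue 3.297, Gold 4.993, Green 64.367, Red 1.620, Amber 1.833, Teal 3.891.
Jefferson allocation: Blue 3, Gold 5, Green 66, Red 1, Amber 1, Teal 4.
Green has quota 64.367 (lower 64, upper 65) but receives 66 — outside the quota interval.

Green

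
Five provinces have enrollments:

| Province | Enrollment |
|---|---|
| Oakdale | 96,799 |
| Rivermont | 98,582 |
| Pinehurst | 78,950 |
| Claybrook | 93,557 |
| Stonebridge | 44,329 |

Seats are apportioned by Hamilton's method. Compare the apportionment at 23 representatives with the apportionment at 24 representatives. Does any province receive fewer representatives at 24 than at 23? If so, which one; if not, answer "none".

Stonebridge

At 23 seats: Oakdale 5, Rivermont 6, Pinehurst 4, Claybrook 5, Stonebridge 3.
At 24 seats: Oakdale 6, Rivermont 6, Pinehurst 5, Claybrook 5, Stonebridge 2.
Stonebridge drops from 3 to 2.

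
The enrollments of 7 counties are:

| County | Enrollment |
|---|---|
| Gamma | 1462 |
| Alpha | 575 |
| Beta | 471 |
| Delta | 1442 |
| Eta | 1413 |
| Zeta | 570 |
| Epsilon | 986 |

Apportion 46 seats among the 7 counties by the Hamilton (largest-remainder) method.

Standard divisor: 6919 ÷ 46 ≈ 150.413.
Standard quotas: Gamma 9.720, Alpha 3.823, Beta 3.131, Delta 9.587, Eta 9.394, Zeta 3.790, Epsilon 6.555.
Lower quotas: Gamma 9, Alpha 3, Beta 3, Delta 9, Eta 9, Zeta 3, Epsilon 6 (sum 42, leaving 4 seats).
Remainders in descending order: Alpha 0.823, Zeta 0.790, Gamma 0.720, Delta 0.587, Epsilon 0.555, Eta 0.394, Beta 0.131.
The surplus seats go to Alpha, Zeta, Gamma, Delta.

Gamma=10, Alpha=4, Beta=3, Delta=10, Eta=9, Zeta=4, Epsilon=6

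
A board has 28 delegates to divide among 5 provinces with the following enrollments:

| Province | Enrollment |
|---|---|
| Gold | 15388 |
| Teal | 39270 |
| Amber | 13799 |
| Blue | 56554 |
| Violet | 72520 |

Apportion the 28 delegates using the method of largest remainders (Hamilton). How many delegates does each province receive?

Gold 2, Teal 6, Amber 2, Blue 8, Violet 10

The standard divisor is 197531/28 ≈ 7054.679.
Standard quotas: Gold 2.1812, Teal 5.5665, Amber 1.9560, Blue 8.0165, Violet 10.2797.
Lower quotas: Gold 2, Teal 5, Amber 1, Blue 8, Violet 10 (sum 26, leaving 2 seats).
Remainders in descending order: Amber 0.9560, Teal 0.5665, Violet 0.2797, Gold 0.1812, Blue 0.0165.
The surplus seats go to Amber, Teal.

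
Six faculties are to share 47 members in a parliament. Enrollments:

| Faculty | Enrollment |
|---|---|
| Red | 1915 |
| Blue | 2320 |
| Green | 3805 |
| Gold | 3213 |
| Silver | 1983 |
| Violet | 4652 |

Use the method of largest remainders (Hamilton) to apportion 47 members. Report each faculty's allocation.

Red=5, Blue=6, Green=10, Gold=9, Silver=5, Violet=12

Standard divisor: 17888 ÷ 47 ≈ 380.596.
Standard quotas: Red 5.032, Blue 6.096, Green 9.997, Gold 8.442, Silver 5.210, Violet 12.223.
Lower quotas: Red 5, Blue 6, Green 9, Gold 8, Silver 5, Violet 12 (sum 45, leaving 2 seats).
Remainders in descending order: Green 0.997, Gold 0.442, Violet 0.223, Silver 0.210, Blue 0.096, Red 0.032.
The surplus seats go to Green, Gold.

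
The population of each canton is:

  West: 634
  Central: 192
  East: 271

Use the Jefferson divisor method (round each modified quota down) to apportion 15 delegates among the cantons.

Standard divisor 1097/15 ≈ 73.133; standard quotas: West 8.669, Central 2.625, East 3.706.
Rounding down gives 8, 2, 3 = 13 seats, so the divisor must be adjusted.
With modified divisor 66: modified quotas West 9.606, Central 2.909, East 4.106.
Rounding down: West 9, Central 2, East 4 (total 15).

West 9, Central 2, East 4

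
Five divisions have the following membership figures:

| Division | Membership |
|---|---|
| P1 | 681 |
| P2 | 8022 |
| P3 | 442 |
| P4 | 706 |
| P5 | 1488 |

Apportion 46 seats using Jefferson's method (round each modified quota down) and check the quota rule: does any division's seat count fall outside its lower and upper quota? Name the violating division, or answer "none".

P2

Standard quotas: P1 2.763, P2 32.544, P3 1.793, P4 2.864, P5 6.037.
Jefferson allocation: P1 2, P2 34, P3 1, P4 3, P5 6.
P2 has quota 32.544 (lower 32, upper 33) but receives 34 — outside the quota interval.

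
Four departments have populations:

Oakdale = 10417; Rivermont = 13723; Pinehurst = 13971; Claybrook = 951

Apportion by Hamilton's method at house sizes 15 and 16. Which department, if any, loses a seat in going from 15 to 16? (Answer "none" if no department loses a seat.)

At 15 seats: Oakdale 4, Rivermont 5, Pinehurst 5, Claybrook 1.
At 16 seats: Oakdale 4, Rivermont 6, Pinehurst 6, Claybrook 0.
Claybrook drops from 1 to 0.

Claybrook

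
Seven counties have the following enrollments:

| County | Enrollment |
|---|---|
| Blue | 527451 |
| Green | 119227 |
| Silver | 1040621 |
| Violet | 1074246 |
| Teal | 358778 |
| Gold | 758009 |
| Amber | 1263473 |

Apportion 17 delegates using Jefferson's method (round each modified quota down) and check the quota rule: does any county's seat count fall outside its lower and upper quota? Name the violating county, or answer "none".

none

Standard quotas: Blue 1.744, Green 0.394, Silver 3.441, Violet 3.552, Teal 1.186, Gold 2.506, Amber 4.177.
Jefferson allocation: Blue 2, Green 0, Silver 4, Violet 4, Teal 1, Gold 2, Amber 4.
Every allocation lies between the lower and upper quota.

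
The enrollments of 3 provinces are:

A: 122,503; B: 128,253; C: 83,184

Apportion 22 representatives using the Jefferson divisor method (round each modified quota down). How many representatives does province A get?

Standard divisor 333940/22 ≈ 15179.091; standard quotas: A 8.071, B 8.449, C 5.480.
Rounding down gives 8, 8, 5 = 21 seats, so the divisor must be adjusted.
With modified divisor 14100: modified quotas A 8.688, B 9.096, C 5.900.
Rounding down: A 8, B 9, C 5 (total 22).
A receives 8.

8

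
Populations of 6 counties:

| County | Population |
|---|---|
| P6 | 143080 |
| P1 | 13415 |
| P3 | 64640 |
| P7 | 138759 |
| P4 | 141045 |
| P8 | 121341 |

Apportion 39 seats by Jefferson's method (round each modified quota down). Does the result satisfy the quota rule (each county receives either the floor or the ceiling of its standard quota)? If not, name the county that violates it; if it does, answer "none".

Standard quotas: P6 8.967, P1 0.841, P3 4.051, P7 8.696, P4 8.840, P8 7.605.
Jefferson allocation: P6 9, P1 0, P3 4, P7 9, P4 9, P8 8.
Every allocation lies between the lower and upper quota.

none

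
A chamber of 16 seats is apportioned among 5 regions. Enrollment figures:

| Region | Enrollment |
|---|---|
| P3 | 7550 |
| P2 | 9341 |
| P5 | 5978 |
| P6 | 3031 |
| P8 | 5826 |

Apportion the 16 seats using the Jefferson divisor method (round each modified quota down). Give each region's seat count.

Standard divisor 31726/16 ≈ 1982.875; standard quotas: P3 3.808, P2 4.711, P5 3.015, P6 1.529, P8 2.938.
Rounding down gives 3, 4, 3, 1, 2 = 13 seats, so the divisor must be adjusted.
With modified divisor 1700: modified quotas P3 4.441, P2 5.495, P5 3.516, P6 1.783, P8 3.427.
Rounding down: P3 4, P2 5, P5 3, P6 1, P8 3 (total 16).

P3 4; P2 5; P5 3; P6 1; P8 3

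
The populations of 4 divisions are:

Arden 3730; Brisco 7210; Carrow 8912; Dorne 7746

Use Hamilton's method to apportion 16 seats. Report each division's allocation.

Total 27598; standard divisor 27598/16 ≈ 1724.875.
Standard quotas: Arden 2.1625, Brisco 4.1800, Carrow 5.1668, Dorne 4.4908.
Lower quotas: Arden 2, Brisco 4, Carrow 5, Dorne 4 (sum 15, leaving 1 seat).
Remainders in descending order: Dorne 0.4908, Brisco 0.1800, Carrow 0.1668, Arden 0.1625.
The surplus seat goes to Dorne.

Arden 2; Brisco 4; Carrow 5; Dorne 5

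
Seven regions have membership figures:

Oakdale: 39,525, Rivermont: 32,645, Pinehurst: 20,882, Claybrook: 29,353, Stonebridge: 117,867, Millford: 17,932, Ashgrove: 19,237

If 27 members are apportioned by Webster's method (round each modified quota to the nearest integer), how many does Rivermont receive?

Standard divisor 277441/27 ≈ 10275.593; standard quotas: Oakdale 3.846, Rivermont 3.177, Pinehurst 2.032, Claybrook 2.857, Stonebridge 11.471, Millford 1.745, Ashgrove 1.872.
Rounding to the nearest integer gives Oakdale 4, Rivermont 3, Pinehurst 2, Claybrook 3, Stonebridge 11, Millford 2, Ashgrove 2 — total 27, matching the house size, so no adjustment is needed.
Rivermont receives 3.

3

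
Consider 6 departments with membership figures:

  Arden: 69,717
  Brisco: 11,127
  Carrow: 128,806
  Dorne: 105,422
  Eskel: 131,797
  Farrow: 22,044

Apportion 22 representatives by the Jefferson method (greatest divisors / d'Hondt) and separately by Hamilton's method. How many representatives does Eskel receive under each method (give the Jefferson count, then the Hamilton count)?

7 and 6

Jefferson: Arden 3, Brisco 0, Carrow 6, Dorne 5, Eskel 7, Farrow 1.
Hamilton: Arden 3, Brisco 1, Carrow 6, Dorne 5, Eskel 6, Farrow 1.
Eskel gets 7 under Jefferson and 6 under Hamilton.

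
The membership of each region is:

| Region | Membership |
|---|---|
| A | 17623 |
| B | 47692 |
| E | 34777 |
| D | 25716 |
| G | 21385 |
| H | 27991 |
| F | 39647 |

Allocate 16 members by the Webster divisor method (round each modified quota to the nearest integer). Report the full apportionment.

A: 1; B: 3; E: 3; D: 2; G: 2; H: 2; F: 3

Standard divisor 214831/16 ≈ 13426.938; standard quotas: A 1.313, B 3.552, E 2.590, D 1.915, G 1.593, H 2.085, F 2.953.
Rounding to the nearest integer gives 1, 4, 3, 2, 2, 2, 3 = 17 seats, so the divisor must be adjusted.
With modified divisor 13800: modified quotas A 1.277, B 3.456, E 2.520, D 1.863, G 1.550, H 2.028, F 2.873.
Rounding to the nearest integer: A 1, B 3, E 3, D 2, G 2, H 2, F 3 (total 16).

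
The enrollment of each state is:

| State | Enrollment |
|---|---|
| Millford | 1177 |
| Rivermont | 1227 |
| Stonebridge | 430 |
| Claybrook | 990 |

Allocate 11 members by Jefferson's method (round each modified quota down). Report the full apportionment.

Millford=3, Rivermont=4, Stonebridge=1, Claybrook=3

Standard divisor 3824/11 ≈ 347.636; standard quotas: Millford 3.386, Rivermont 3.530, Stonebridge 1.237, Claybrook 2.848.
Rounding down gives 3, 3, 1, 2 = 9 seats, so the divisor must be adjusted.
With modified divisor 300: modified quotas Millford 3.923, Rivermont 4.090, Stonebridge 1.433, Claybrook 3.300.
Rounding down: Millford 3, Rivermont 4, Stonebridge 1, Claybrook 3 (total 11).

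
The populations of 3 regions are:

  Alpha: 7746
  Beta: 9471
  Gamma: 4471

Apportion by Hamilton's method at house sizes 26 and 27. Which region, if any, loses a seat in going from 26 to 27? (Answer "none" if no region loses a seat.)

Gamma

At 26 seats: Alpha 9, Beta 11, Gamma 6.
At 27 seats: Alpha 10, Beta 12, Gamma 5.
Gamma drops from 6 to 5.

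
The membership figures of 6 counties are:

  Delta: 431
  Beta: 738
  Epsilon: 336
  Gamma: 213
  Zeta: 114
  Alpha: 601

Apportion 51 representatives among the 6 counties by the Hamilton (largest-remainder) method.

Total 2433; standard divisor 2433/51 ≈ 47.706.
Standard quotas: Delta 9.035, Beta 15.470, Epsilon 7.043, Gamma 4.465, Zeta 2.390, Alpha 12.598.
Lower quotas: Delta 9, Beta 15, Epsilon 7, Gamma 4, Zeta 2, Alpha 12 (sum 49, leaving 2 seats).
Remainders in descending order: Alpha 0.598, Beta 0.470, Gamma 0.465, Zeta 0.390, Epsilon 0.043, Delta 0.035.
The surplus seats go to Alpha, Beta.

Delta=9; Beta=16; Epsilon=7; Gamma=4; Zeta=2; Alpha=13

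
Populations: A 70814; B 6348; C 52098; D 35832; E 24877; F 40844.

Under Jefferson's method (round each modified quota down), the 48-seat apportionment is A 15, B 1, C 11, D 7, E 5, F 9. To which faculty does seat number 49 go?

Priority for the next seat is population ÷ (current seats + 1).
Priorities: A 4425.875, B 3174.000, C 4341.500, D 4479.000, E 4146.167, F 4084.400.
Highest priority: D.

D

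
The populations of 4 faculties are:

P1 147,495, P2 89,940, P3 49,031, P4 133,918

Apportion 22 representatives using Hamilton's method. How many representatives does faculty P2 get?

5

Standard divisor: 420384 ÷ 22 ≈ 19108.364.
Standard quotas: P1 7.7189, P2 4.7068, P3 2.5659, P4 7.0083.
Lower quotas: P1 7, P2 4, P3 2, P4 7 (sum 20, leaving 2 seats).
Remainders in descending order: P1 0.7189, P2 0.7068, P3 0.5659, P4 0.0083.
The surplus seats go to P1, P2.
P2 receives 5.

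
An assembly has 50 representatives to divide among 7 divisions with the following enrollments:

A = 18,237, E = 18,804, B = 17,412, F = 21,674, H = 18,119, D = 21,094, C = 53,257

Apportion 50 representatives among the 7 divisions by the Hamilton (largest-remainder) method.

Total 168597; standard divisor 168597/50 ≈ 3371.94.
Standard quotas: A 5.4085, E 5.5766, B 5.1638, F 6.4278, H 5.3735, D 6.2557, C 15.7942.
Lower quotas: A 5, E 5, B 5, F 6, H 5, D 6, C 15 (sum 47, leaving 3 seats).
Remainders in descending order: C 0.7942, E 0.5766, F 0.4278, A 0.4085, H 0.3735, D 0.2557, B 0.1638.
The surplus seats go to C, E, F.

A: 5, E: 6, B: 5, F: 7, H: 5, D: 6, C: 16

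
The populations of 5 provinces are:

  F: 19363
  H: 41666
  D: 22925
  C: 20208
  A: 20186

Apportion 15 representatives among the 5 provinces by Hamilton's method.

F 2, H 5, D 3, C 3, A 2

Total 124348; standard divisor 124348/15 ≈ 8289.867.
Standard quotas: F 2.3357, H 5.0261, D 2.7654, C 2.4377, A 2.4350.
Lower quotas: F 2, H 5, D 2, C 2, A 2 (sum 13, leaving 2 seats).
Remainders in descending order: D 0.7654, C 0.4377, A 0.4350, F 0.3357, H 0.0261.
The surplus seats go to D, C.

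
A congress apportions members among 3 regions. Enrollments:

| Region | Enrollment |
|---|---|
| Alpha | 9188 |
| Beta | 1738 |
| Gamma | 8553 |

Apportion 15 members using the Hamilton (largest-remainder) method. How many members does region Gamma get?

7

The standard divisor is 19479/15 ≈ 1298.6.
Standard quotas: Alpha 7.0753, Beta 1.3384, Gamma 6.5863.
Lower quotas: Alpha 7, Beta 1, Gamma 6 (sum 14, leaving 1 seat).
Remainders in descending order: Gamma 0.5863, Beta 0.3384, Alpha 0.0753.
Largest remainder: Gamma receives the extra seat.
Gamma receives 7.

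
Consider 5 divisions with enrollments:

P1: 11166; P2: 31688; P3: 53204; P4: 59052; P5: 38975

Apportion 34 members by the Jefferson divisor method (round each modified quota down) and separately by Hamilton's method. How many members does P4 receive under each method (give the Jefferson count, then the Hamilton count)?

Jefferson: P1 2, P2 5, P3 9, P4 11, P5 7.
Hamilton: P1 2, P2 6, P3 9, P4 10, P5 7.
P4 gets 11 under Jefferson and 10 under Hamilton.

11 and 10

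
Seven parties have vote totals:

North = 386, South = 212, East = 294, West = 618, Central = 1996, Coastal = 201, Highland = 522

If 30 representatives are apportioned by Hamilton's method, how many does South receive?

2

The standard divisor is 4229/30 ≈ 140.967.
Standard quotas: North 2.738, South 1.504, East 2.086, West 4.384, Central 14.159, Coastal 1.426, Highland 3.703.
Lower quotas: North 2, South 1, East 2, West 4, Central 14, Coastal 1, Highland 3 (sum 27, leaving 3 seats).
Remainders in descending order: North 0.738, Highland 0.703, South 0.504, Coastal 0.426, West 0.384, Central 0.159, East 0.086.
Largest remainders: North, Highland, South receive the extra seats.
South receives 2.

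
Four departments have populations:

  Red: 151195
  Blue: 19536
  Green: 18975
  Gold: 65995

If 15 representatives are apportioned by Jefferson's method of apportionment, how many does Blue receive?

Standard divisor 255701/15 ≈ 17046.733; standard quotas: Red 8.869, Blue 1.146, Green 1.113, Gold 3.871.
Rounding down gives 8, 1, 1, 3 = 13 seats, so the divisor must be adjusted.
With modified divisor 15800: modified quotas Red 9.569, Blue 1.236, Green 1.201, Gold 4.177.
Rounding down: Red 9, Blue 1, Green 1, Gold 4 (total 15).
Blue receives 1.

1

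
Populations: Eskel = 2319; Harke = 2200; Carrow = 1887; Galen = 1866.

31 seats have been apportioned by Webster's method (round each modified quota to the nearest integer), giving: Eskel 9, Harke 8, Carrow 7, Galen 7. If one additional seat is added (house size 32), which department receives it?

Harke

Priority for the next seat is population ÷ (current seats + 0.5).
Priorities: Eskel 244.105, Harke 258.824, Carrow 251.600, Galen 248.800.
Highest priority: Harke.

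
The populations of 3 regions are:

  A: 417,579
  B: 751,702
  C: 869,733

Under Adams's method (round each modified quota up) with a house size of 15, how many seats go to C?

6

Standard divisor 2039014/15 ≈ 135934.267; standard quotas: A 3.072, B 5.530, C 6.398.
Rounding up gives 4, 6, 7 = 17 seats, so the divisor must be adjusted.
With modified divisor 147600: modified quotas A 2.829, B 5.093, C 5.893.
Rounding up: A 3, B 6, C 6 (total 15).
C receives 6.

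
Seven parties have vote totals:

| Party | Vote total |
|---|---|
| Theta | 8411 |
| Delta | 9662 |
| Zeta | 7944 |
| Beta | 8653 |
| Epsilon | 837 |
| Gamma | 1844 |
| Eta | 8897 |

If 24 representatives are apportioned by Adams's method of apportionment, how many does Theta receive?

Standard divisor 46248/24 ≈ 1927; standard quotas: Theta 4.365, Delta 5.014, Zeta 4.122, Beta 4.490, Epsilon 0.434, Gamma 0.957, Eta 4.617.
Rounding up gives 5, 6, 5, 5, 1, 1, 5 = 28 seats, so the divisor must be adjusted.
With modified divisor 2200: modified quotas Theta 3.823, Delta 4.392, Zeta 3.611, Beta 3.933, Epsilon 0.380, Gamma 0.838, Eta 4.044.
Rounding up: Theta 4, Delta 5, Zeta 4, Beta 4, Epsilon 1, Gamma 1, Eta 5 (total 24).
Theta receives 4.

4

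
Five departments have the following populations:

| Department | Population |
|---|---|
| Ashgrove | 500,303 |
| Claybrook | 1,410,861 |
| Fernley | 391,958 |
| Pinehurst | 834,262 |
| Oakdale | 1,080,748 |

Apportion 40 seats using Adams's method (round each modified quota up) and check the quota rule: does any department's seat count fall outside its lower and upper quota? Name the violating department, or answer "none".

none

Standard quotas: Ashgrove 4.744, Claybrook 13.379, Fernley 3.717, Pinehurst 7.911, Oakdale 10.249.
Adams allocation: Ashgrove 5, Claybrook 13, Fernley 4, Pinehurst 8, Oakdale 10.
Every allocation lies between the lower and upper quota.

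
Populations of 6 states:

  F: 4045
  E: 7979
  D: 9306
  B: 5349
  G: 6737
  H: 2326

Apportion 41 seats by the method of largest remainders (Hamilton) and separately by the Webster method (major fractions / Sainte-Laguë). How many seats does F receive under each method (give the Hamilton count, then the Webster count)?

Hamilton: F 4, E 9, D 11, B 6, G 8, H 3.
Webster: F 5, E 9, D 10, B 6, G 8, H 3.
F gets 4 under Hamilton and 5 under Webster.

4 and 5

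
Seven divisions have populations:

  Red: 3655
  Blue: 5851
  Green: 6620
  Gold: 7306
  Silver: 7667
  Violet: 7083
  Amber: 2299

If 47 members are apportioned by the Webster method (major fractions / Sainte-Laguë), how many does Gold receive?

Standard divisor 40481/47 ≈ 861.298; standard quotas: Red 4.244, Blue 6.793, Green 7.686, Gold 8.483, Silver 8.902, Violet 8.224, Amber 2.669.
Rounding to the nearest integer gives Red 4, Blue 7, Green 8, Gold 8, Silver 9, Violet 8, Amber 3 — total 47, matching the house size, so no adjustment is needed.
Gold receives 8.

8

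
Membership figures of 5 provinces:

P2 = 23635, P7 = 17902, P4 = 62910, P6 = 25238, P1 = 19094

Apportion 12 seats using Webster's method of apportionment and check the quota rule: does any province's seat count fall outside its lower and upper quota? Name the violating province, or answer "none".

Standard quotas: P2 1.906, P7 1.444, P4 5.074, P6 2.036, P1 1.540.
Webster allocation: P2 2, P7 1, P4 5, P6 2, P1 2.
Every allocation lies between the lower and upper quota.

none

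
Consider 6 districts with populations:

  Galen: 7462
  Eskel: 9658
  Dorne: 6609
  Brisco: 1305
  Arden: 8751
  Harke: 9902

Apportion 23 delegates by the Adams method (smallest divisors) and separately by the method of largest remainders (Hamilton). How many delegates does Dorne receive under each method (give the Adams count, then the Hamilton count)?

4 and 3

Adams: Galen 4, Eskel 5, Dorne 4, Brisco 1, Arden 4, Harke 5.
Hamilton: Galen 4, Eskel 5, Dorne 3, Brisco 1, Arden 5, Harke 5.
Dorne gets 4 under Adams and 3 under Hamilton.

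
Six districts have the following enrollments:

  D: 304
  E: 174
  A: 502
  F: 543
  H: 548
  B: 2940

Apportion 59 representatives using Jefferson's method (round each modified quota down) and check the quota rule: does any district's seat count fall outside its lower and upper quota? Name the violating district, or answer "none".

Standard quotas: D 3.579, E 2.049, A 5.911, F 6.393, H 6.452, B 34.616.
Jefferson allocation: D 3, E 2, A 6, F 6, H 6, B 36.
B has quota 34.616 (lower 34, upper 35) but receives 36 — outside the quota interval.

B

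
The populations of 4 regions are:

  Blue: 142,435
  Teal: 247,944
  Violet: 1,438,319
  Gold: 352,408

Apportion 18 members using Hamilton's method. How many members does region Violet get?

12

Standard divisor: 2181106 ÷ 18 ≈ 121172.556.
Standard quotas: Blue 1.1755, Teal 2.0462, Violet 11.8700, Gold 2.9083.
Lower quotas: Blue 1, Teal 2, Violet 11, Gold 2 (sum 16, leaving 2 seats).
Remainders in descending order: Gold 0.9083, Violet 0.8700, Blue 0.1755, Teal 0.0462.
The surplus seats go to Gold, Violet.
Violet receives 12.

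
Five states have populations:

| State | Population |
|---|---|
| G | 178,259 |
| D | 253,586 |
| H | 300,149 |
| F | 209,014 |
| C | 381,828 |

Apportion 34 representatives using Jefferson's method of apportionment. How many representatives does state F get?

5

Standard divisor 1322836/34 ≈ 38906.941; standard quotas: G 4.582, D 6.518, H 7.715, F 5.372, C 9.814.
Rounding down gives 4, 6, 7, 5, 9 = 31 seats, so the divisor must be adjusted.
With modified divisor 35900: modified quotas G 4.965, D 7.064, H 8.361, F 5.822, C 10.636.
Rounding down: G 4, D 7, H 8, F 5, C 10 (total 34).
F receives 5.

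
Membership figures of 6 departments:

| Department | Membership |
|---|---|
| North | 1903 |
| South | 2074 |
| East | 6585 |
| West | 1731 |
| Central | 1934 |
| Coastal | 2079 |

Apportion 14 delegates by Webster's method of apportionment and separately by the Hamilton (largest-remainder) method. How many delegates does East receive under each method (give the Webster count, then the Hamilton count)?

Webster: North 2, South 2, East 5, West 1, Central 2, Coastal 2.
Hamilton: North 1, South 2, East 6, West 1, Central 2, Coastal 2.
East gets 5 under Webster and 6 under Hamilton.

5 and 6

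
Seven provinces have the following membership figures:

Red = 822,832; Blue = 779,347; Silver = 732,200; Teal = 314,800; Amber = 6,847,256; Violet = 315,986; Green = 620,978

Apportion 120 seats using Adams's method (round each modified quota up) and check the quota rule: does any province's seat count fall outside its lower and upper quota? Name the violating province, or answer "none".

Standard quotas: Red 9.464, Blue 8.964, Silver 8.421, Teal 3.621, Amber 78.754, Violet 3.634, Green 7.142.
Adams allocation: Red 10, Blue 9, Silver 9, Teal 4, Amber 77, Violet 4, Green 7.
Amber has quota 78.754 (lower 78, upper 79) but receives 77 — outside the quota interval.

Amber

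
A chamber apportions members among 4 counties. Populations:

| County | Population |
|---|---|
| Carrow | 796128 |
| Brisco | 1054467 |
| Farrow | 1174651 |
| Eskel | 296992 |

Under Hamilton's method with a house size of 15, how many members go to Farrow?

5

Total 3322238; standard divisor 3322238/15 ≈ 221482.533.
Standard quotas: Carrow 3.5945, Brisco 4.7609, Farrow 5.3036, Eskel 1.3409.
Lower quotas: Carrow 3, Brisco 4, Farrow 5, Eskel 1 (sum 13, leaving 2 seats).
Remainders in descending order: Brisco 0.7609, Carrow 0.5945, Eskel 0.3409, Farrow 0.3036.
Largest remainders: Brisco, Carrow receive the extra seats.
Farrow receives 5.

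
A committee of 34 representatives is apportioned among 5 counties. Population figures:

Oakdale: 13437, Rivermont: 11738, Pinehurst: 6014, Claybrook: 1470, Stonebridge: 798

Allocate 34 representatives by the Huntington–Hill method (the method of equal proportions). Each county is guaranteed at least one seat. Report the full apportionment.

Oakdale=13, Rivermont=12, Pinehurst=6, Claybrook=2, Stonebridge=1

With divisor 1009: modified quotas Oakdale 13.317, Rivermont 11.633, Pinehurst 5.960, Claybrook 1.457, Stonebridge 0.791.
Geometric-mean thresholds: Oakdale √(13·14)=13.491, Rivermont √(11·12)=11.489, Pinehurst √(5·6)=5.477, Claybrook √(1·2)=1.414, Stonebridge (min 1).
Each quota rounded against its threshold gives Oakdale 13, Rivermont 12, Pinehurst 6, Claybrook 2, Stonebridge 1 (total 34).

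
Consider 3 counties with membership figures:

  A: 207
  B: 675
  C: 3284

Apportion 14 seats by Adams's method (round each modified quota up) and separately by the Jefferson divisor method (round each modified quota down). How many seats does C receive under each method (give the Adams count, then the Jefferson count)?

Adams: A 1, B 3, C 10.
Jefferson: A 0, B 2, C 12.
C gets 10 under Adams and 12 under Jefferson.

10 and 12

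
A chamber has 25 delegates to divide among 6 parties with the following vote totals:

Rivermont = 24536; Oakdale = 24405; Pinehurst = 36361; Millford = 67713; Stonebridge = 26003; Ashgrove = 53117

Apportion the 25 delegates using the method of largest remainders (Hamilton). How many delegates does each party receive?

Rivermont 3; Oakdale 2; Pinehurst 4; Millford 7; Stonebridge 3; Ashgrove 6

Total 232135; standard divisor 232135/25 ≈ 9285.4.
Standard quotas: Rivermont 2.6424, Oakdale 2.6283, Pinehurst 3.9159, Millford 7.2924, Stonebridge 2.8004, Ashgrove 5.7205.
Lower quotas: Rivermont 2, Oakdale 2, Pinehurst 3, Millford 7, Stonebridge 2, Ashgrove 5 (sum 21, leaving 4 seats).
Remainders in descending order: Pinehurst 0.9159, Stonebridge 0.8004, Ashgrove 0.7205, Rivermont 0.6424, Oakdale 0.6283, Millford 0.2924.
The surplus seats go to Pinehurst, Stonebridge, Ashgrove, Rivermont.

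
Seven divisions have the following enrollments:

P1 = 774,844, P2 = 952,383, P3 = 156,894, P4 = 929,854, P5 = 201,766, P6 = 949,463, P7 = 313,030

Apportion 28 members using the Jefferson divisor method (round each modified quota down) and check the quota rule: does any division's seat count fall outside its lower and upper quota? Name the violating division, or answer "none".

none

Standard quotas: P1 5.071, P2 6.233, P3 1.027, P4 6.086, P5 1.321, P6 6.214, P7 2.049.
Jefferson allocation: P1 5, P2 7, P3 1, P4 6, P5 1, P6 6, P7 2.
Every allocation lies between the lower and upper quota.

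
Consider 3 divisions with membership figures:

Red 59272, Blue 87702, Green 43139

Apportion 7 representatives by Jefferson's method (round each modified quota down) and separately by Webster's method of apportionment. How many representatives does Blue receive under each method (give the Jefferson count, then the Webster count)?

Jefferson: Red 2, Blue 4, Green 1.
Webster: Red 2, Blue 3, Green 2.
Blue gets 4 under Jefferson and 3 under Webster.

4 and 3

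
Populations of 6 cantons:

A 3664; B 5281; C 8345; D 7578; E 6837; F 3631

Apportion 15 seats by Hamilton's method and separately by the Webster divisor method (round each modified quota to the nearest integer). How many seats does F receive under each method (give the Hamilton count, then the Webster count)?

1 and 2

Hamilton: A 2, B 2, C 4, D 3, E 3, F 1.
Webster: A 2, B 2, C 3, D 3, E 3, F 2.
F gets 1 under Hamilton and 2 under Webster.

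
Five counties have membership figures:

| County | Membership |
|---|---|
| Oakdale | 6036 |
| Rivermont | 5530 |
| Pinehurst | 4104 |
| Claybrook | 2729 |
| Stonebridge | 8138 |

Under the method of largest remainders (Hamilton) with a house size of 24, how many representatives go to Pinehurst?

4

Total 26537; standard divisor 26537/24 ≈ 1105.708.
Standard quotas: Oakdale 5.4589, Rivermont 5.0013, Pinehurst 3.7116, Claybrook 2.4681, Stonebridge 7.3600.
Lower quotas: Oakdale 5, Rivermont 5, Pinehurst 3, Claybrook 2, Stonebridge 7 (sum 22, leaving 2 seats).
Remainders in descending order: Pinehurst 0.7116, Claybrook 0.4681, Oakdale 0.4589, Stonebridge 0.3600, Rivermont 0.0013.
The surplus seats go to Pinehurst, Claybrook.
Pinehurst receives 4.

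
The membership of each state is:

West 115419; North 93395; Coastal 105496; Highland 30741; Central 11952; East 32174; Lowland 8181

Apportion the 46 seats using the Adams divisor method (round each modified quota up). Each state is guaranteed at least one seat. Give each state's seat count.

West=13; North=10; Coastal=12; Highland=4; Central=2; East=4; Lowland=1

Standard divisor 397358/46 ≈ 8638.217; standard quotas: West 13.361, North 10.812, Coastal 12.213, Highland 3.559, Central 1.384, East 3.725, Lowland 0.947.
Rounding up gives 14, 11, 13, 4, 2, 4, 1 = 49 seats, so the divisor must be adjusted.
With modified divisor 9500: modified quotas West 12.149, North 9.831, Coastal 11.105, Highland 3.236, Central 1.258, East 3.387, Lowland 0.861.
Rounding up: West 13, North 10, Coastal 12, Highland 4, Central 2, East 4, Lowland 1 (total 46).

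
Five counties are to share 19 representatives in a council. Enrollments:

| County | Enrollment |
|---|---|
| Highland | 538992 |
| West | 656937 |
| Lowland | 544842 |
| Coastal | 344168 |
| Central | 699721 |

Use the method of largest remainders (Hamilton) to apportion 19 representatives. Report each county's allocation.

Highland=4, West=4, Lowland=4, Coastal=2, Central=5

Total 2784660; standard divisor 2784660/19 ≈ 146561.053.
Standard quotas: Highland 3.6776, West 4.4823, Lowland 3.7175, Coastal 2.3483, Central 4.7743.
Lower quotas: Highland 3, West 4, Lowland 3, Coastal 2, Central 4 (sum 16, leaving 3 seats).
Remainders in descending order: Central 0.7743, Lowland 0.7175, Highland 0.6776, West 0.4823, Coastal 0.3483.
Largest remainders: Central, Lowland, Highland receive the extra seats.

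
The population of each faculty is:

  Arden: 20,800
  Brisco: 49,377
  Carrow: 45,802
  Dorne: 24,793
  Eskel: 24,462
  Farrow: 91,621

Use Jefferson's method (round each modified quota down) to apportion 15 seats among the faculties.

Standard divisor 256855/15 ≈ 17123.667; standard quotas: Arden 1.215, Brisco 2.884, Carrow 2.675, Dorne 1.448, Eskel 1.429, Farrow 5.351.
Rounding down gives 1, 2, 2, 1, 1, 5 = 12 seats, so the divisor must be adjusted.
With modified divisor 14200: modified quotas Arden 1.465, Brisco 3.477, Carrow 3.225, Dorne 1.746, Eskel 1.723, Farrow 6.452.
Rounding down: Arden 1, Brisco 3, Carrow 3, Dorne 1, Eskel 1, Farrow 6 (total 15).

Arden 1; Brisco 3; Carrow 3; Dorne 1; Eskel 1; Farrow 6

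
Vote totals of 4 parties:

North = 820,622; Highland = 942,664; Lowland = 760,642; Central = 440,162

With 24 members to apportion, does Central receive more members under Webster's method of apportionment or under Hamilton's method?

Webster

Webster: North 7, Highland 7, Lowland 6, Central 4.
Hamilton: North 7, Highland 8, Lowland 6, Central 3.
Central gets 4 under Webster and 3 under Hamilton.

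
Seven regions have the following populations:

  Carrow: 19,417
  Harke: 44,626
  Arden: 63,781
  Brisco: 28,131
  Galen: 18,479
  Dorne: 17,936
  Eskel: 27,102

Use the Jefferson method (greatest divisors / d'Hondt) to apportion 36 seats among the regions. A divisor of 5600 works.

Carrow=3, Harke=7, Arden=11, Brisco=5, Galen=3, Dorne=3, Eskel=4

With modified divisor 5600: modified quotas Carrow 3.467, Harke 7.969, Arden 11.389, Brisco 5.023, Galen 3.300, Dorne 3.203, Eskel 4.840.
Rounding down: Carrow 3, Harke 7, Arden 11, Brisco 5, Galen 3, Dorne 3, Eskel 4 (total 36).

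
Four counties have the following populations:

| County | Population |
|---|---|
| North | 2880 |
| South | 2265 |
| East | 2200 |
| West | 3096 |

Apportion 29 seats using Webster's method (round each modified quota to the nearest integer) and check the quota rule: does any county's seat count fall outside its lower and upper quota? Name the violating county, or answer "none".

Standard quotas: North 7.999, South 6.291, East 6.111, West 8.599.
Webster allocation: North 8, South 6, East 6, West 9.
Every allocation lies between the lower and upper quota.

none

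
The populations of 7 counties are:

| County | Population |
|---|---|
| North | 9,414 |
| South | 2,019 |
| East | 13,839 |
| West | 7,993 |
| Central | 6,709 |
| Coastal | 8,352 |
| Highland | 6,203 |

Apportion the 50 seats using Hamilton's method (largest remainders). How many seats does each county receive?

Standard divisor: 54529 ÷ 50 ≈ 1090.58.
Standard quotas: North 8.6321, South 1.8513, East 12.6896, West 7.3291, Central 6.1518, Coastal 7.6583, Highland 5.6878.
Lower quotas: North 8, South 1, East 12, West 7, Central 6, Coastal 7, Highland 5 (sum 46, leaving 4 seats).
Remainders in descending order: South 0.8513, East 0.6896, Highland 0.6878, Coastal 0.6583, North 0.6321, West 0.3291, Central 0.1518.
The surplus seats go to South, East, Highland, Coastal.

North: 8, South: 2, East: 13, West: 7, Central: 6, Coastal: 8, Highland: 6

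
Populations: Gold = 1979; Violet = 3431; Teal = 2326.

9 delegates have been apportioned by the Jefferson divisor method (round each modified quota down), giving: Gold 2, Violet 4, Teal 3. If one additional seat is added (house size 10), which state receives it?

Priority for the next seat is population ÷ (current seats + 1).
Priorities: Gold 659.667, Violet 686.200, Teal 581.500.
Highest priority: Violet.

Violet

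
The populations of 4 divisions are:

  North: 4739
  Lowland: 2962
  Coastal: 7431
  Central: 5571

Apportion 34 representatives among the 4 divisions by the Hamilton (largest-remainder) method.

The standard divisor is 20703/34 ≈ 608.912.
Standard quotas: North 7.7827, Lowland 4.8644, Coastal 12.2037, Central 9.1491.
Lower quotas: North 7, Lowland 4, Coastal 12, Central 9 (sum 32, leaving 2 seats).
Remainders in descending order: Lowland 0.8644, North 0.7827, Coastal 0.2037, Central 0.1491.
Largest remainders: Lowland, North receive the extra seats.

North=8, Lowland=5, Coastal=12, Central=9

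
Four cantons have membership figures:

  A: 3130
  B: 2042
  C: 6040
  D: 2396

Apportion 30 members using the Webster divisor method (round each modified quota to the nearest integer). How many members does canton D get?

Standard divisor 13608/30 ≈ 453.6; standard quotas: A 6.900, B 4.502, C 13.316, D 5.282.
Rounding to the nearest integer gives A 7, B 5, C 13, D 5 — total 30, matching the house size, so no adjustment is needed.
D receives 5.

5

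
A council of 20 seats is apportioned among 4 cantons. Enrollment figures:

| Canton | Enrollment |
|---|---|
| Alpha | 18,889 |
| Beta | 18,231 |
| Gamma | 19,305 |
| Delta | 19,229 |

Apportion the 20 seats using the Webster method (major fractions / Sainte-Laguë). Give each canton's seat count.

Standard divisor 75654/20 ≈ 3782.7; standard quotas: Alpha 4.994, Beta 4.820, Gamma 5.103, Delta 5.083.
Rounding to the nearest integer gives Alpha 5, Beta 5, Gamma 5, Delta 5 — total 20, matching the house size, so no adjustment is needed.

Alpha 5, Beta 5, Gamma 5, Delta 5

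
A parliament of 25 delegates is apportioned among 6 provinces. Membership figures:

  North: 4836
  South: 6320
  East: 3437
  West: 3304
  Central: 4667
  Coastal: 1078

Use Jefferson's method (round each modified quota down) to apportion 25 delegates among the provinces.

Standard divisor 23642/25 ≈ 945.68; standard quotas: North 5.114, South 6.683, East 3.634, West 3.494, Central 4.935, Coastal 1.140.
Rounding down gives 5, 6, 3, 3, 4, 1 = 22 seats, so the divisor must be adjusted.
With modified divisor 840: modified quotas North 5.757, South 7.524, East 4.092, West 3.933, Central 5.556, Coastal 1.283.
Rounding down: North 5, South 7, East 4, West 3, Central 5, Coastal 1 (total 25).

North=5; South=7; East=4; West=3; Central=5; Coastal=1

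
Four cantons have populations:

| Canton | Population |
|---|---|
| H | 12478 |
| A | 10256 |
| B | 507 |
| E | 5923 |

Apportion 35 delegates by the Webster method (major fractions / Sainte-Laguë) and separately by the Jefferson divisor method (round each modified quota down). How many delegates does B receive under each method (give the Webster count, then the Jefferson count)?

1 and 0

Webster: H 15, A 12, B 1, E 7.
Jefferson: H 15, A 13, B 0, E 7.
B gets 1 under Webster and 0 under Jefferson.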